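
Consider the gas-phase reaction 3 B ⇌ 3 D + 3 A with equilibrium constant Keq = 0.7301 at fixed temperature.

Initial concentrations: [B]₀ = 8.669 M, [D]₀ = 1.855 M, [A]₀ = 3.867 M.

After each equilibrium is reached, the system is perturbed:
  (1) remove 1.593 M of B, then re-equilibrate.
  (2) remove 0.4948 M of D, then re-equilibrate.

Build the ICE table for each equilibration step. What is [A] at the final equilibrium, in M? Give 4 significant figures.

Q₀ = 0.5666 vs Keq = 0.7301 ⇒ Q<K, forward
Step 1:
                   B          D          A
  Initial      8.669      1.855      3.867
  Change     -0.0942     0.0942     0.0942
  Equil        8.575      1.949      3.961
  solve Keq expr → x = 0.0314; check Q = 0.7301
Then remove 1.593 M of B.
Step 2:
                   B          D          A
  Initial      6.982      1.949      3.961
  Change      0.2176    -0.2176    -0.2176
  Equil        7.199      1.732      3.744
  solve Keq expr → x = -0.07252; check Q = 0.7301
Then remove 0.4948 M of D.
Step 3:
                   B          D          A
  Initial      7.199      1.237      3.744
  Change     -0.2997     0.2997     0.2997
  Equil          6.9      1.537      4.043
  solve Keq expr → x = 0.0999; check Q = 0.7301

[A]_eq = 4.043 M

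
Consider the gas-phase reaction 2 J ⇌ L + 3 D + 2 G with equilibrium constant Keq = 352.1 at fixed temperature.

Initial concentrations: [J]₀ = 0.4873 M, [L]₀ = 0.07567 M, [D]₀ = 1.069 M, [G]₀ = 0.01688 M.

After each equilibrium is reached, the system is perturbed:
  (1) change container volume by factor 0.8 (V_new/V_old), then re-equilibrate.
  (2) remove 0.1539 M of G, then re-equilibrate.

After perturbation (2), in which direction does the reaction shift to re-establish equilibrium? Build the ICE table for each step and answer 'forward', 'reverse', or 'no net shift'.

Direction: forward

Q₀ = 1.1092e-04 vs Keq = 352.1 ⇒ Q<K, forward
Step 1:
                   J          L          D          G
  init        0.4873    0.07567      1.069    0.01688
  Δ          -0.4552     0.2276     0.6828     0.4552
  eq         0.03212     0.3033      1.752     0.4721
  solve Keq expr → x = 0.2276; check Q = 352.1
Then change container volume by factor 0.8 (V_new/V_old).
Step 2:
                   J          L          D          G
  init       0.04015     0.3791       2.19     0.5901
  Δ          0.01869  -0.009347   -0.02804   -0.01869
  eq         0.05885     0.3697      2.162     0.5714
  solve Keq expr → x = -0.009347; check Q = 352.1
Then remove 0.1539 M of G.
Step 3:
                   J          L          D          G
  init       0.05885     0.3697      2.162     0.4175
  Δ         -0.01344   0.006718    0.02016    0.01344
  eq         0.04541     0.3764      2.182     0.4309
  solve Keq expr → x = 0.006718; check Q = 352.1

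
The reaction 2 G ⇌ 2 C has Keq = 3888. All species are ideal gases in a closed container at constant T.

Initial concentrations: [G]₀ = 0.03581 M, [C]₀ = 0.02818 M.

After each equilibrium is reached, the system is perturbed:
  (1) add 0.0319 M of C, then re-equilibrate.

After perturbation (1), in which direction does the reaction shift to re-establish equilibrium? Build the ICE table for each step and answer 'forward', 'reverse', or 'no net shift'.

Q₀ = 0.6193 vs Keq = 3888 ⇒ Q<K, forward
Step 1:
                    G           C
  init        0.03581     0.02818
  Δ           -0.0348      0.0348
  eq          0.00101     0.06298
  solve Keq expr → x = 0.0174; check Q = 3888
Then add 0.0319 M of C.
Step 2:
                    G           C
  init        0.00101     0.09488
  Δ        5.0352e-04 -5.0352e-04
  eq         0.001514     0.09438
  solve Keq expr → x = -2.5176e-04; check Q = 3888

Direction: reverse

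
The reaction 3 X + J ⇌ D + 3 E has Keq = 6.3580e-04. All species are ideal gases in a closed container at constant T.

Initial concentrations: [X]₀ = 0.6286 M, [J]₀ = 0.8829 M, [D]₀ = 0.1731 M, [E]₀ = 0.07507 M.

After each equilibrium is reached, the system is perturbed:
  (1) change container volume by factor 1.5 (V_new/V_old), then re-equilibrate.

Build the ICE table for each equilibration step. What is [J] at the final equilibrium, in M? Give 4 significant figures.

[J]_eq = 0.5853 M

Q₀ = 3.3393e-04 vs Keq = 6.3580e-04 ⇒ Q<K, forward
Step 1:
                    X           J           D           E
  I            0.6286      0.8829      0.1731     0.07507
  C          -0.01477   -0.004925    0.004925     0.01477
  E            0.6138       0.878       0.178     0.08984
  solve Keq expr → x = 0.004925; check Q = 6.3580e-04
Then change container volume by factor 1.5 (V_new/V_old).
Step 2:
                    X           J           D           E
  I            0.4092      0.5853      0.1187      0.0599
  C                 0           0           0           0
  E            0.4092      0.5853      0.1187      0.0599
  solve Keq expr → x = 0; check Q = 6.3580e-04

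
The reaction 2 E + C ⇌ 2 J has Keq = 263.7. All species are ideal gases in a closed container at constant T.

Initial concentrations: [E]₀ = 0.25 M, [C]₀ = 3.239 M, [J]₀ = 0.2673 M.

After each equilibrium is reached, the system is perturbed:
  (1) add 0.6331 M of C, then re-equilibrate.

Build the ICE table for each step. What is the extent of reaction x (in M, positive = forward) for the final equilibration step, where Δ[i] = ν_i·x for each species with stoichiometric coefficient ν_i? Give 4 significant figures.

x = 7.4354e-04 M

Q₀ = 0.3529 vs Keq = 263.7 ⇒ Q<K, forward
Step 1:
                    E           C           J
  Initial        0.25       3.239      0.2673
  Change      -0.2326     -0.1163      0.2326
  Equil       0.01742       3.123      0.4999
  solve Keq expr → x = 0.1163; check Q = 263.7
Then add 0.6331 M of C.
Step 2:
                    E           C           J
  Initial     0.01742       3.756      0.4999
  Change    -0.001487 -7.4354e-04    0.001487
  Equil       0.01593       3.755      0.5014
  solve Keq expr → x = 7.4354e-04; check Q = 263.7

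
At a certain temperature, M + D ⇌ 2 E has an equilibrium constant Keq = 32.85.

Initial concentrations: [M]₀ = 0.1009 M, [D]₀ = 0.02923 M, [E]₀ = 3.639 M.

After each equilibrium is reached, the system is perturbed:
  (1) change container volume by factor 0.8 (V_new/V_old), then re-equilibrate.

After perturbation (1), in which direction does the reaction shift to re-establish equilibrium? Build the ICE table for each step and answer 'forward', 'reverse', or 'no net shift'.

Direction: no net shift

Q₀ = 4490 vs Keq = 32.85 ⇒ Q>K, reverse
Step 1:
                    M           D           E
  Initial      0.1009     0.02923       3.639
  Change       0.4234      0.4234     -0.8468
  Equil        0.5243      0.4526       2.792
  solve Keq expr → x = -0.4234; check Q = 32.85
Then change container volume by factor 0.8 (V_new/V_old).
Step 2:
                    M           D           E
  Initial      0.6554      0.5658        3.49
  Change            0           0           0
  Equil        0.6554      0.5658        3.49
  solve Keq expr → x = 0; check Q = 32.85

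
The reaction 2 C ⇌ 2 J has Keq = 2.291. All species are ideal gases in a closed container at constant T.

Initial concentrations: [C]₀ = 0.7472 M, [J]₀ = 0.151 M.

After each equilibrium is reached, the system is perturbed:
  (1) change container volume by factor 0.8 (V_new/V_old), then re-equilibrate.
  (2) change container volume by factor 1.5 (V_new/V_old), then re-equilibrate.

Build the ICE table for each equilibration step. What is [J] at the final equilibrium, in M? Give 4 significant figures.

[J]_eq = 0.4507 M

Q₀ = 0.04084 vs Keq = 2.291 ⇒ Q<K, forward
Step 1:
                    C           J
  Initial      0.7472       0.151
  Change      -0.3899      0.3899
  Equil        0.3573      0.5409
  solve Keq expr → x = 0.1949; check Q = 2.291
Then change container volume by factor 0.8 (V_new/V_old).
Step 2:
                    C           J
  Initial      0.4467      0.6761
  Change            0           0
  Equil        0.4467      0.6761
  solve Keq expr → x = 0; check Q = 2.291
Then change container volume by factor 1.5 (V_new/V_old).
Step 3:
                    C           J
  Initial      0.2978      0.4507
  Change            0           0
  Equil        0.2978      0.4507
  solve Keq expr → x = 0; check Q = 2.291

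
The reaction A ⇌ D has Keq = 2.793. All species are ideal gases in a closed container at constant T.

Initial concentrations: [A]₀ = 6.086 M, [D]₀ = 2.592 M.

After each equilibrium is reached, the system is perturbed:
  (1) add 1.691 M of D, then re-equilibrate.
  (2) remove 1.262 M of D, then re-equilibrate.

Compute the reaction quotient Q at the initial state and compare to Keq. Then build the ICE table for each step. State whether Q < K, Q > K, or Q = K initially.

Q₀ = 0.4259; Q < K (proceeds forward)

Q₀ = 0.4259 vs Keq = 2.793 ⇒ Q<K, forward
Step 1:
                  A         D
  init        6.086     2.592
  Δ          -3.798     3.798
  eq          2.288      6.39
  solve Keq expr → x = 3.798; check Q = 2.793
Then add 1.691 M of D.
Step 2:
                  A         D
  init        2.288     8.081
  Δ          0.4458   -0.4458
  eq          2.734     7.635
  solve Keq expr → x = -0.4458; check Q = 2.793
Then remove 1.262 M of D.
Step 3:
                  A         D
  init        2.734     6.373
  Δ         -0.3327    0.3327
  eq          2.401     6.706
  solve Keq expr → x = 0.3327; check Q = 2.793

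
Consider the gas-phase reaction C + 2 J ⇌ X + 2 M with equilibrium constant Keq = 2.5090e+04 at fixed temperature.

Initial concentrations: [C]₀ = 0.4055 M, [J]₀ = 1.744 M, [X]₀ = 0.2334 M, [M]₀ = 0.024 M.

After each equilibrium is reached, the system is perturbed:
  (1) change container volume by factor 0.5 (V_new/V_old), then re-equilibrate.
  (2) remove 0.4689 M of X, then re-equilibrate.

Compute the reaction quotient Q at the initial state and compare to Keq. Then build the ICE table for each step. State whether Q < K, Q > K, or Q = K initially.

Q₀ = 1.0900e-04 vs Keq = 2.5090e+04 ⇒ Q<K, forward
Step 1:
                    C           J           X           M
  init         0.4055       1.744      0.2334       0.024
  Δ           -0.4055      -0.811      0.4055       0.811
  eq       2.0391e-05       0.933      0.6389       0.835
  solve Keq expr → x = 0.4055; check Q = 2.5090e+04
Then change container volume by factor 0.5 (V_new/V_old).
Step 2:
                    C           J           X           M
  init     4.0783e-05       1.866       1.278        1.67
  Δ                 0           0           0           0
  eq       4.0783e-05       1.866       1.278        1.67
  solve Keq expr → x = 0; check Q = 2.5090e+04
Then remove 0.4689 M of X.
Step 3:
                    C           J           X           M
  init     4.0783e-05       1.866      0.8089        1.67
  Δ       -1.4964e-05 -2.9928e-05  1.4964e-05  2.9928e-05
  eq       2.5819e-05       1.866      0.8089        1.67
  solve Keq expr → x = 1.4964e-05; check Q = 2.5090e+04

Q₀ = 1.0900e-04; Q < K (proceeds forward)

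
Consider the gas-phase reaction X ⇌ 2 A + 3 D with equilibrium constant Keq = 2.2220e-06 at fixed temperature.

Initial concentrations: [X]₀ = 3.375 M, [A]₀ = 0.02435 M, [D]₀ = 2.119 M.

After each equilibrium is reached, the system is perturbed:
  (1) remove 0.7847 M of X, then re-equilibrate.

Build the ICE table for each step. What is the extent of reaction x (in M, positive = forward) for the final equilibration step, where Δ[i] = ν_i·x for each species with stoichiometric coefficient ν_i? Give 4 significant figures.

Q₀ = 0.001672 vs Keq = 2.2220e-06 ⇒ Q>K, reverse
Step 1:
                   X          A          D
  Initial      3.375    0.02435      2.119
  Change     0.01172   -0.02344   -0.03516
  Equil        3.387 9.1194e-04      2.084
  solve Keq expr → x = -0.01172; check Q = 2.2220e-06
Then remove 0.7847 M of X.
Step 2:
                   X          A          D
  Initial      2.602 9.1194e-04      2.084
  Change  5.6247e-05 -1.1249e-04 -1.6874e-04
  Equil        2.602 7.9944e-04      2.084
  solve Keq expr → x = -5.6247e-05; check Q = 2.2220e-06

x = -5.6247e-05 M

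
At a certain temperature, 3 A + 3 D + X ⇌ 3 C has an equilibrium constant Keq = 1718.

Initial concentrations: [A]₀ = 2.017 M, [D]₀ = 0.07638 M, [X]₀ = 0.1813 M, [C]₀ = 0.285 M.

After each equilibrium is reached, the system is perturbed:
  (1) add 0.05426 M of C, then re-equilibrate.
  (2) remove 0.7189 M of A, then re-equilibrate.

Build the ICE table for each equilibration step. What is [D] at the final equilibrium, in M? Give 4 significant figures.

Q₀ = 34.92 vs Keq = 1718 ⇒ Q<K, forward
Step 1:
                  A         D         X         C
  init        2.017   0.07638    0.1813     0.285
  Δ        -0.05039  -0.05039   -0.0168   0.05039
  eq          1.967   0.02599    0.1645    0.3354
  solve Keq expr → x = 0.0168; check Q = 1718
Then add 0.05426 M of C.
Step 2:
                  A         D         X         C
  init        1.967   0.02599    0.1645    0.3897
  Δ        0.003778  0.003778  0.001259 -0.003778
  eq           1.97   0.02977    0.1658    0.3859
  solve Keq expr → x = -0.001259; check Q = 1718
Then remove 0.7189 M of A.
Step 3:
                  A         D         X         C
  init        1.251   0.02977    0.1658    0.3859
  Δ         0.01441   0.01441  0.004804  -0.01441
  eq          1.266   0.04418    0.1706    0.3715
  solve Keq expr → x = -0.004804; check Q = 1718

[D]_eq = 0.04418 M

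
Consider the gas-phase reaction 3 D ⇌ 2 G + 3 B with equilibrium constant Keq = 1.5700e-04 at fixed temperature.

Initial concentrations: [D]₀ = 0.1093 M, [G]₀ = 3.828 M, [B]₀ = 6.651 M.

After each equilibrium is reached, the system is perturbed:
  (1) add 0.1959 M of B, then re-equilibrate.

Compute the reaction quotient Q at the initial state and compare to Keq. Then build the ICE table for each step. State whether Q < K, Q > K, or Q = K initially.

Q₀ = 3.3018e+06 vs Keq = 1.5700e-04 ⇒ Q>K, reverse
Step 1:
                  D         G         B
  I          0.1093     3.828     6.651
  C            5.53    -3.687     -5.53
  E           5.639    0.1414     1.121
  solve Keq expr → x = -1.843; check Q = 1.5700e-04
Then add 0.1959 M of B.
Step 2:
                  D         G         B
  I           5.639    0.1414     1.317
  C         0.03662  -0.02441  -0.03662
  E           5.676     0.117      1.28
  solve Keq expr → x = -0.01221; check Q = 1.5700e-04

Q₀ = 3.3018e+06; Q > K (proceeds reverse)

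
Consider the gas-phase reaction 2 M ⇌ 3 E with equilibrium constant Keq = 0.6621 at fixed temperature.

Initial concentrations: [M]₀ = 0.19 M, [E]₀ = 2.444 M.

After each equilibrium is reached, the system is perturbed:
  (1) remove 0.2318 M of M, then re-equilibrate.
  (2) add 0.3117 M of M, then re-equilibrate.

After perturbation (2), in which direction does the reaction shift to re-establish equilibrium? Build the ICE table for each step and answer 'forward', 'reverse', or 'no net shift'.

Q₀ = 404.4 vs Keq = 0.6621 ⇒ Q>K, reverse
Step 1:
                    M           E
  I              0.19       2.444
  C             0.983      -1.475
  E             1.173      0.9694
  solve Keq expr → x = -0.4915; check Q = 0.6621
Then remove 0.2318 M of M.
Step 2:
                    M           E
  I            0.9412      0.9694
  C           0.06343    -0.09514
  E             1.005      0.8743
  solve Keq expr → x = -0.03171; check Q = 0.6621
Then add 0.3117 M of M.
Step 3:
                    M           E
  I             1.316      0.8743
  C          -0.08476      0.1271
  E             1.232       1.001
  solve Keq expr → x = 0.04238; check Q = 0.6621

Direction: forward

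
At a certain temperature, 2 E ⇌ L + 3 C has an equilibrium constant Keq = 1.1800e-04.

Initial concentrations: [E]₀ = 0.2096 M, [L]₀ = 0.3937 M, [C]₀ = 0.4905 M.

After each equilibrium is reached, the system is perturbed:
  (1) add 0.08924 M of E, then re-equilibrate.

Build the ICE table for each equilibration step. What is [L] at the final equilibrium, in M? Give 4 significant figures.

Q₀ = 1.058 vs Keq = 1.1800e-04 ⇒ Q>K, reverse
Step 1:
                    E           L           C
  I            0.2096      0.3937      0.4905
  C             0.294      -0.147      -0.441
  E            0.5036      0.2467      0.0495
  solve Keq expr → x = -0.147; check Q = 1.1800e-04
Then add 0.08924 M of E.
Step 2:
                    E           L           C
  I            0.5928      0.2467      0.0495
  C         -0.003557    0.001778    0.005335
  E            0.5893      0.2485     0.05484
  solve Keq expr → x = 0.001778; check Q = 1.1800e-04

[L]_eq = 0.2485 M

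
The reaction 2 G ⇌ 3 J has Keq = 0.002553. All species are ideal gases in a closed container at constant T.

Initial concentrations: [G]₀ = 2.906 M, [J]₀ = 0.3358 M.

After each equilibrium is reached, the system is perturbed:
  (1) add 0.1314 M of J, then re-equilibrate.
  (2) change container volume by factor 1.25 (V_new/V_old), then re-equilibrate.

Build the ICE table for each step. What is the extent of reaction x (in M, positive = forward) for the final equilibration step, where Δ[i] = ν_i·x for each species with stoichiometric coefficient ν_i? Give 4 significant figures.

x = 0.005634 M

Q₀ = 0.004484 vs Keq = 0.002553 ⇒ Q>K, reverse
Step 1:
                   G          J
  Initial      2.906     0.3358
  Change     0.03676   -0.05514
  Equil        2.943     0.2807
  solve Keq expr → x = -0.01838; check Q = 0.002553
Then add 0.1314 M of J.
Step 2:
                   G          J
  Initial      2.943     0.4121
  Change     0.08405    -0.1261
  Equil        3.027      0.286
  solve Keq expr → x = -0.04203; check Q = 0.002553
Then change container volume by factor 1.25 (V_new/V_old).
Step 3:
                   G          J
  Initial      2.421     0.2288
  Change    -0.01127     0.0169
  Equil         2.41     0.2457
  solve Keq expr → x = 0.005634; check Q = 0.002553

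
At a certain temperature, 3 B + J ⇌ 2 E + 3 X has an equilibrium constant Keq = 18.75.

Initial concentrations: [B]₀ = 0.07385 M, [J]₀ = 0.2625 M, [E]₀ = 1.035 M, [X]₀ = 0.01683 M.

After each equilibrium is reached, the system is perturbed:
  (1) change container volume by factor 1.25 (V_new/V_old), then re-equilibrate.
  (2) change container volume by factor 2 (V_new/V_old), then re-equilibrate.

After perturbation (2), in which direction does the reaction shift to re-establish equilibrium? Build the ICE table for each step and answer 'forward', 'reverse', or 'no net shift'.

Q₀ = 0.0483 vs Keq = 18.75 ⇒ Q<K, forward
Step 1:
                  B         J         E         X
  init      0.07385    0.2625     1.035   0.01683
  Δ        -0.03908  -0.01303   0.02605   0.03908
  eq        0.03477    0.2495     1.061   0.05591
  solve Keq expr → x = 0.01303; check Q = 18.75
Then change container volume by factor 1.25 (V_new/V_old).
Step 2:
                  B         J         E         X
  init      0.02782    0.1996    0.8488   0.04472
  Δ       -0.001242 -4.1387e-04 8.2773e-04  0.001242
  eq        0.02658    0.1992    0.8497   0.04597
  solve Keq expr → x = 4.1387e-04; check Q = 18.75
Then change container volume by factor 2 (V_new/V_old).
Step 3:
                  B         J         E         X
  init      0.01329   0.09958    0.4248   0.02298
  Δ       -0.001848 -6.1595e-04  0.001232  0.001848
  eq        0.01144   0.09897    0.4261   0.02483
  solve Keq expr → x = 6.1595e-04; check Q = 18.75

Direction: forward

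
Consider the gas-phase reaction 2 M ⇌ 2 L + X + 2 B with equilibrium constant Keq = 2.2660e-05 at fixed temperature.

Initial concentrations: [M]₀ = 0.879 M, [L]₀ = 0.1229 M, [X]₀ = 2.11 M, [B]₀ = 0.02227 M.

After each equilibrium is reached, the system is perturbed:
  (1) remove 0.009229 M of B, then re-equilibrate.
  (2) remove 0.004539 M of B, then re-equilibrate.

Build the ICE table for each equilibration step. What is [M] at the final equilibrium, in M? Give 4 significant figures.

Q₀ = 2.0457e-05 vs Keq = 2.2660e-05 ⇒ Q<K, forward
Step 1:
                  M         L         X         B
  I           0.879    0.1229      2.11   0.02227
  C       -9.5883e-04 9.5883e-04 4.7941e-04 9.5883e-04
  E           0.878    0.1239      2.11   0.02323
  solve Keq expr → x = 4.7941e-04; check Q = 2.2660e-05
Then remove 0.009229 M of B.
Step 2:
                  M         L         X         B
  I           0.878    0.1239      2.11     0.014
  C       -0.007665  0.007665  0.003832  0.007665
  E          0.8704    0.1315     2.114   0.02166
  solve Keq expr → x = 0.003832; check Q = 2.2660e-05
Then remove 0.004539 M of B.
Step 3:
                  M         L         X         B
  I          0.8704    0.1315     2.114   0.01713
  C       -0.003825  0.003825  0.001912  0.003825
  E          0.8666    0.1353     2.116   0.02095
  solve Keq expr → x = 0.001912; check Q = 2.2660e-05

[M]_eq = 0.8666 M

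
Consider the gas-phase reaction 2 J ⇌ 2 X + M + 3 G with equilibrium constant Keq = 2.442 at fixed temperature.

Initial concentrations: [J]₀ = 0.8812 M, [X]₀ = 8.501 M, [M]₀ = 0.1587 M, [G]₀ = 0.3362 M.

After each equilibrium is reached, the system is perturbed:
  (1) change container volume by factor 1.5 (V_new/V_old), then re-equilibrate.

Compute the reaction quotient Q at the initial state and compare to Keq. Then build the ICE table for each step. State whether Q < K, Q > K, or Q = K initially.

Q₀ = 0.5613; Q < K (proceeds forward)

Q₀ = 0.5613 vs Keq = 2.442 ⇒ Q<K, forward
Step 1:
                   J          X          M          G
  init        0.8812      8.501     0.1587     0.3362
  Δ         -0.08807    0.08807    0.04404     0.1321
  eq          0.7931      8.589     0.2027     0.4683
  solve Keq expr → x = 0.04404; check Q = 2.442
Then change container volume by factor 1.5 (V_new/V_old).
Step 2:
                   J          X          M          G
  init        0.5288      5.726     0.1352     0.3122
  Δ         -0.08172    0.08172    0.04086     0.1226
  eq           0.447      5.808      0.176     0.4348
  solve Keq expr → x = 0.04086; check Q = 2.442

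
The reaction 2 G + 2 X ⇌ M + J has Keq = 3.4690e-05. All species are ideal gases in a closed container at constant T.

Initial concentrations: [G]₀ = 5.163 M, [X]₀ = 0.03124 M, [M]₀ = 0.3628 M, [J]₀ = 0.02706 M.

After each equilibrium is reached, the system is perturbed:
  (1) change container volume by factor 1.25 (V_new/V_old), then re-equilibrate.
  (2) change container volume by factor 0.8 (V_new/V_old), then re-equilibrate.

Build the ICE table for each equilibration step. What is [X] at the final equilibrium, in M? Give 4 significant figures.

[X]_eq = 0.08532 M

Q₀ = 0.3774 vs Keq = 3.4690e-05 ⇒ Q>K, reverse
Step 1:
                    G           X           M           J
  init          5.163     0.03124      0.3628     0.02706
  Δ           0.05408     0.05408    -0.02704    -0.02704
  eq            5.217     0.08532      0.3358  2.0470e-05
  solve Keq expr → x = -0.02704; check Q = 3.4690e-05
Then change container volume by factor 1.25 (V_new/V_old).
Step 2:
                    G           X           M           J
  init          4.174     0.06826      0.2686  1.6376e-05
  Δ        1.1783e-05  1.1783e-05 -5.8915e-06 -5.8915e-06
  eq            4.174     0.06827      0.2686  1.0485e-05
  solve Keq expr → x = -5.8915e-06; check Q = 3.4690e-05
Then change container volume by factor 0.8 (V_new/V_old).
Step 3:
                    G           X           M           J
  init          5.217     0.08533      0.3358  1.3106e-05
  Δ       -1.4729e-05 -1.4729e-05  7.3644e-06  7.3644e-06
  eq            5.217     0.08532      0.3358  2.0470e-05
  solve Keq expr → x = 7.3644e-06; check Q = 3.4690e-05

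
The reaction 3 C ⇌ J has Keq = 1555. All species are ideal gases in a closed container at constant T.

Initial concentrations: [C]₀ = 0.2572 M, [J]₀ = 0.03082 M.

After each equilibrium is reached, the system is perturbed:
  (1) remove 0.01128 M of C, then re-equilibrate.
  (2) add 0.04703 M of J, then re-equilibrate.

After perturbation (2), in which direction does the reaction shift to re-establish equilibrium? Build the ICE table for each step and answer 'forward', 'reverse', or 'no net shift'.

Q₀ = 1.811 vs Keq = 1555 ⇒ Q<K, forward
Step 1:
                   C          J
  I           0.2572    0.03082
  C          -0.2167    0.07224
  E          0.04047     0.1031
  solve Keq expr → x = 0.07224; check Q = 1555
Then remove 0.01128 M of C.
Step 2:
                   C          J
  I          0.02919     0.1031
  C           0.0108  -0.003601
  E          0.03999    0.09946
  solve Keq expr → x = -0.003601; check Q = 1555
Then add 0.04703 M of J.
Step 3:
                   C          J
  I          0.03999     0.1465
  C         0.005325  -0.001775
  E          0.04532     0.1447
  solve Keq expr → x = -0.001775; check Q = 1555

Direction: reverse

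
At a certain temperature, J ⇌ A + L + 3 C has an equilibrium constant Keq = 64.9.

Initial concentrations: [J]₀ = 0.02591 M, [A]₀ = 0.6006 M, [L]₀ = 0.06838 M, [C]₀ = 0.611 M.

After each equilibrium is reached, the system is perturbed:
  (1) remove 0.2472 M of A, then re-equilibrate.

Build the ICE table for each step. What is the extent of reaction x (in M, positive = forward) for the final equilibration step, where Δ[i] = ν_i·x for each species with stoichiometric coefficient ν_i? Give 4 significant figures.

x = 1.1597e-04 M

Q₀ = 0.3616 vs Keq = 64.9 ⇒ Q<K, forward
Step 1:
                   J          A          L          C
  I          0.02591     0.6006    0.06838      0.611
  C         -0.02561    0.02561    0.02561    0.07684
  E       2.9516e-04     0.6262    0.09399     0.6878
  solve Keq expr → x = 0.02561; check Q = 64.9
Then remove 0.2472 M of A.
Step 2:
                   J          A          L          C
  I       2.9516e-04      0.379    0.09399     0.6878
  C       -1.1597e-04 1.1597e-04 1.1597e-04 3.4790e-04
  E       1.7919e-04     0.3791    0.09411     0.6882
  solve Keq expr → x = 1.1597e-04; check Q = 64.9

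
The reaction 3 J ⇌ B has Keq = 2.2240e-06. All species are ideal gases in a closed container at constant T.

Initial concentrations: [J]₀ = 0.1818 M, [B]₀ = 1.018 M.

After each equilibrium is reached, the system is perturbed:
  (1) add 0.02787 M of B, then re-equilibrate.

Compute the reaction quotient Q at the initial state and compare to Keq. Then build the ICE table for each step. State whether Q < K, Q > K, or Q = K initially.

Q₀ = 169.4; Q > K (proceeds reverse)

Q₀ = 169.4 vs Keq = 2.2240e-06 ⇒ Q>K, reverse
Step 1:
                    J           B
  init         0.1818       1.018
  Δ             3.054      -1.018
  eq            3.236  7.5334e-05
  solve Keq expr → x = -1.018; check Q = 2.2240e-06
Then add 0.02787 M of B.
Step 2:
                    J           B
  init          3.236     0.02795
  Δ           0.08359    -0.02786
  eq            3.319  8.1325e-05
  solve Keq expr → x = -0.02786; check Q = 2.2240e-06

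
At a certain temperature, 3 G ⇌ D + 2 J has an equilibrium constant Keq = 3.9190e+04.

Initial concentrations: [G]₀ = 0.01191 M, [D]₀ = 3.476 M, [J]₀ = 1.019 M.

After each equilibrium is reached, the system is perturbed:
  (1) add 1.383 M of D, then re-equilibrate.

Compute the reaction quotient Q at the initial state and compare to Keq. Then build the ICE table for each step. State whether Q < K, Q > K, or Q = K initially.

Q₀ = 2.1365e+06; Q > K (proceeds reverse)

Q₀ = 2.1365e+06 vs Keq = 3.9190e+04 ⇒ Q>K, reverse
Step 1:
                    G           D           J
  I           0.01191       3.476       1.019
  C           0.03256    -0.01085    -0.02171
  E           0.04447       3.465      0.9973
  solve Keq expr → x = -0.01085; check Q = 3.9190e+04
Then add 1.383 M of D.
Step 2:
                    G           D           J
  I           0.04447       4.848      0.9973
  C          0.005148   -0.001716   -0.003432
  E           0.04962       4.846      0.9939
  solve Keq expr → x = -0.001716; check Q = 3.9190e+04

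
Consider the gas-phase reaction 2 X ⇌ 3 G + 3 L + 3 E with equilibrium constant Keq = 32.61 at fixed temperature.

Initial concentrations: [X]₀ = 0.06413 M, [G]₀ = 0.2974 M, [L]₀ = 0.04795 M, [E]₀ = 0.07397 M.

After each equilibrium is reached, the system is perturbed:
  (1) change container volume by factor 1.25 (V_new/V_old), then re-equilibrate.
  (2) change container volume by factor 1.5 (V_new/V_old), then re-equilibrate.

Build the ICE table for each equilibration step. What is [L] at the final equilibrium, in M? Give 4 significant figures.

Q₀ = 2.8539e-07 vs Keq = 32.61 ⇒ Q<K, forward
Step 1:
                  X         G         L         E
  init      0.06413    0.2974   0.04795   0.07397
  Δ        -0.06396   0.09595   0.09595   0.09595
  eq      1.6517e-04    0.3933    0.1439    0.1699
  solve Keq expr → x = 0.03198; check Q = 32.61
Then change container volume by factor 1.25 (V_new/V_old).
Step 2:
                  X         G         L         E
  init    1.3213e-04    0.3147    0.1151    0.1359
  Δ       -7.1436e-05 1.0715e-04 1.0715e-04 1.0715e-04
  eq      6.0697e-05    0.3148    0.1152     0.136
  solve Keq expr → x = 3.5718e-05; check Q = 32.61
Then change container volume by factor 1.5 (V_new/V_old).
Step 3:
                  X         G         L         E
  init    4.0465e-05    0.2099   0.07682   0.09069
  Δ       -3.0656e-05 4.5984e-05 4.5984e-05 4.5984e-05
  eq      9.8089e-06    0.2099   0.07686   0.09074
  solve Keq expr → x = 1.5328e-05; check Q = 32.61

[L]_eq = 0.07686 M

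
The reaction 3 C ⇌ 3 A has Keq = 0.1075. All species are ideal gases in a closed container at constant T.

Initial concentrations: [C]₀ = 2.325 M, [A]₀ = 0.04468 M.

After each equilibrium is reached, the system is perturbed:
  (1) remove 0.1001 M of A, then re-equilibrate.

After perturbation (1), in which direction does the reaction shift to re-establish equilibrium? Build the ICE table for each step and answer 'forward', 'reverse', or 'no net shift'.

Q₀ = 7.0969e-06 vs Keq = 0.1075 ⇒ Q<K, forward
Step 1:
                    C           A
  init          2.325     0.04468
  Δ            -0.719       0.719
  eq            1.606      0.7636
  solve Keq expr → x = 0.2397; check Q = 0.1075
Then remove 0.1001 M of A.
Step 2:
                    C           A
  init          1.606      0.6635
  Δ          -0.06784     0.06784
  eq            1.538      0.7314
  solve Keq expr → x = 0.02261; check Q = 0.1075

Direction: forward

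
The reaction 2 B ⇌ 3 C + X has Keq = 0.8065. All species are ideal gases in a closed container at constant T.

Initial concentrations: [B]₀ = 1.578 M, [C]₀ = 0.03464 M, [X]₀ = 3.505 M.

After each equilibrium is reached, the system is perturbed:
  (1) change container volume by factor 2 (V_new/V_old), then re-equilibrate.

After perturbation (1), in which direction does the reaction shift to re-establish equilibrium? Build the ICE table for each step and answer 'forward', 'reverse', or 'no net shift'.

Q₀ = 5.8507e-05 vs Keq = 0.8065 ⇒ Q<K, forward
Step 1:
                   B          C          X
  Initial      1.578    0.03464      3.505
  Change      -0.419     0.6285     0.2095
  Equil        1.159     0.6632      3.715
  solve Keq expr → x = 0.2095; check Q = 0.8065
Then change container volume by factor 2 (V_new/V_old).
Step 2:
                   B          C          X
  Initial     0.5795     0.3316      1.857
  Change    -0.09001      0.135      0.045
  Equil       0.4895     0.4666      1.902
  solve Keq expr → x = 0.045; check Q = 0.8065

Direction: forward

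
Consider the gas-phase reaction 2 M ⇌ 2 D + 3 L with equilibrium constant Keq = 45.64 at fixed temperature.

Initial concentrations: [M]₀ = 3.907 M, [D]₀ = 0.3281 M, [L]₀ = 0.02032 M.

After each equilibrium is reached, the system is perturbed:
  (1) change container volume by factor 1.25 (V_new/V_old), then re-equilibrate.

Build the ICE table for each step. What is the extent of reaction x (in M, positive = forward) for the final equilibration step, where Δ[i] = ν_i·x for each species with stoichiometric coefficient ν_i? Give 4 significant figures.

Q₀ = 5.9169e-08 vs Keq = 45.64 ⇒ Q<K, forward
Step 1:
                    M           D           L
  I             3.907      0.3281     0.02032
  C            -2.031       2.031       3.047
  E             1.876       2.359       3.067
  solve Keq expr → x = 1.016; check Q = 45.64
Then change container volume by factor 1.25 (V_new/V_old).
Step 2:
                    M           D           L
  I             1.501       1.887       2.454
  C           -0.1603      0.1603      0.2405
  E              1.34       2.048       2.694
  solve Keq expr → x = 0.08015; check Q = 45.64

x = 0.08015 M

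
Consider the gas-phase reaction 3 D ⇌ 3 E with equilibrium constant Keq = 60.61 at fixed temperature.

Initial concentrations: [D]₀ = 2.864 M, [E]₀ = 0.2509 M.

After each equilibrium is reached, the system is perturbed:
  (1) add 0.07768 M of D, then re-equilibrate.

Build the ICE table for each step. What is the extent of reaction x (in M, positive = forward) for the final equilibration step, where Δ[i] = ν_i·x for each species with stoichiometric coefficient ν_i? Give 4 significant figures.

Q₀ = 6.7233e-04 vs Keq = 60.61 ⇒ Q<K, forward
Step 1:
                   D          E
  I            2.864     0.2509
  C           -2.232      2.232
  E           0.6321      2.483
  solve Keq expr → x = 0.744; check Q = 60.61
Then add 0.07768 M of D.
Step 2:
                   D          E
  I           0.7098      2.483
  C         -0.06192    0.06192
  E           0.6478      2.545
  solve Keq expr → x = 0.02064; check Q = 60.61

x = 0.02064 M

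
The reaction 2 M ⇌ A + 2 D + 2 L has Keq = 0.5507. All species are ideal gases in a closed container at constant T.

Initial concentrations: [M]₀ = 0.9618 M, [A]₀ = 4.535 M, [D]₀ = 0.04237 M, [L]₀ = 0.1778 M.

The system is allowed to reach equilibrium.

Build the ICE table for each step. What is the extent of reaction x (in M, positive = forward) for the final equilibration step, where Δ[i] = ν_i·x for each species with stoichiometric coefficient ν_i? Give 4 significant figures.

Q₀ = 2.7822e-04 vs Keq = 0.5507 ⇒ Q<K, forward
Step 1:
                   M          A          D          L
  init        0.9618      4.535    0.04237     0.1778
  Δ          -0.3517     0.1758     0.3517     0.3517
  eq          0.6101      4.711      0.394     0.5295
  solve Keq expr → x = 0.1758; check Q = 0.5507

x = 0.1758 M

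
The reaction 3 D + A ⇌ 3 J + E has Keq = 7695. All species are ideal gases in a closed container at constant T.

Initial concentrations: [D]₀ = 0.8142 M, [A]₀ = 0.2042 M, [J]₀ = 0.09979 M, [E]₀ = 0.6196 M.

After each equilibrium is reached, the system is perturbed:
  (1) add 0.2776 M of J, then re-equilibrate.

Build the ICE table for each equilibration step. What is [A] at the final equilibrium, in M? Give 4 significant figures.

Q₀ = 0.005586 vs Keq = 7695 ⇒ Q<K, forward
Step 1:
                    D           A           J           E
  init         0.8142      0.2042     0.09979      0.6196
  Δ           -0.6012     -0.2004      0.6012      0.2004
  eq            0.213    0.003799       0.701        0.82
  solve Keq expr → x = 0.2004; check Q = 7695
Then add 0.2776 M of J.
Step 2:
                    D           A           J           E
  init          0.213    0.003799      0.9786        0.82
  Δ           0.01329    0.004429    -0.01329   -0.004429
  eq           0.2263    0.008228      0.9653      0.8156
  solve Keq expr → x = -0.004429; check Q = 7695

[A]_eq = 0.008228 M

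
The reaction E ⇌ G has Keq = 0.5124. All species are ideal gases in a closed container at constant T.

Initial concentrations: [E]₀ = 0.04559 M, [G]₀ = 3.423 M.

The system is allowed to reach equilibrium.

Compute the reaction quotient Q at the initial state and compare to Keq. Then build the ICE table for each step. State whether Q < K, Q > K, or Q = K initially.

Q₀ = 75.08 vs Keq = 0.5124 ⇒ Q>K, reverse
Step 1:
                  E         G
  I         0.04559     3.423
  C           2.248    -2.248
  E           2.293     1.175
  solve Keq expr → x = -2.248; check Q = 0.5124

Q₀ = 75.08; Q > K (proceeds reverse)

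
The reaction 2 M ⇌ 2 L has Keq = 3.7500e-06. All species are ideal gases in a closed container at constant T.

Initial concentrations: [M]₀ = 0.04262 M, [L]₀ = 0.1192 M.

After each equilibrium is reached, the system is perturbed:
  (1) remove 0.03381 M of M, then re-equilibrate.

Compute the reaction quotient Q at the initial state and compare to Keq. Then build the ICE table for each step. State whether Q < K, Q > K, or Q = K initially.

Q₀ = 7.822 vs Keq = 3.7500e-06 ⇒ Q>K, reverse
Step 1:
                  M         L
  Initial   0.04262    0.1192
  Change     0.1189   -0.1189
  Equil      0.1615 3.1276e-04
  solve Keq expr → x = -0.05944; check Q = 3.7500e-06
Then remove 0.03381 M of M.
Step 2:
                  M         L
  Initial    0.1277 3.1276e-04
  Change  6.5346e-05 -6.5346e-05
  Equil      0.1278 2.4741e-04
  solve Keq expr → x = -3.2673e-05; check Q = 3.7500e-06

Q₀ = 7.822; Q > K (proceeds reverse)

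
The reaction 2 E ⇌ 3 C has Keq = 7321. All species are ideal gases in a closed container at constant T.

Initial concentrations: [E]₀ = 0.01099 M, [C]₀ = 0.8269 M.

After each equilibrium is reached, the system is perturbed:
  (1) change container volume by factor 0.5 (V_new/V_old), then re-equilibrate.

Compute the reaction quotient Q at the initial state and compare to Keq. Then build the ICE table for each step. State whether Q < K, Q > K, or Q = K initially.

Q₀ = 4681; Q < K (proceeds forward)

Q₀ = 4681 vs Keq = 7321 ⇒ Q<K, forward
Step 1:
                   E          C
  Initial    0.01099     0.8269
  Change    -0.00215   0.003226
  Equil      0.00884     0.8301
  solve Keq expr → x = 0.001075; check Q = 7321
Then change container volume by factor 0.5 (V_new/V_old).
Step 2:
                   E          C
  Initial    0.01768       1.66
  Change    0.007083   -0.01062
  Equil      0.02476       1.65
  solve Keq expr → x = -0.003542; check Q = 7321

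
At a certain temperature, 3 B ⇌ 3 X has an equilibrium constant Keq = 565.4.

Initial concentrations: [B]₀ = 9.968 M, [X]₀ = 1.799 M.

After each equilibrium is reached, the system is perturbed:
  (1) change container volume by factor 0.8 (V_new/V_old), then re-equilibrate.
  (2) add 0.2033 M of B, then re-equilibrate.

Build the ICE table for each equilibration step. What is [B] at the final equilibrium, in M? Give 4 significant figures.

Q₀ = 0.005879 vs Keq = 565.4 ⇒ Q<K, forward
Step 1:
                   B          X
  Initial      9.968      1.799
  Change      -8.698      8.698
  Equil         1.27       10.5
  solve Keq expr → x = 2.899; check Q = 565.4
Then change container volume by factor 0.8 (V_new/V_old).
Step 2:
                   B          X
  Initial      1.587      13.12
  Change           0          0
  Equil        1.587      13.12
  solve Keq expr → x = 0; check Q = 565.4
Then add 0.2033 M of B.
Step 3:
                   B          X
  Initial       1.79      13.12
  Change     -0.1814     0.1814
  Equil        1.609       13.3
  solve Keq expr → x = 0.06046; check Q = 565.4

[B]_eq = 1.609 M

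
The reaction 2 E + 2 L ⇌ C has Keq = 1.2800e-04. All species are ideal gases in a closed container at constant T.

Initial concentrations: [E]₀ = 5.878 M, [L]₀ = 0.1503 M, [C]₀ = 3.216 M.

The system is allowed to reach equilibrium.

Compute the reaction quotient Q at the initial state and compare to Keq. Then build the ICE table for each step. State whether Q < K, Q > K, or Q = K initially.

Q₀ = 4.12; Q > K (proceeds reverse)

Q₀ = 4.12 vs Keq = 1.2800e-04 ⇒ Q>K, reverse
Step 1:
                    E           L           C
  init          5.878      0.1503       3.216
  Δ             5.419       5.419      -2.709
  eq             11.3       5.569      0.5066
  solve Keq expr → x = -2.709; check Q = 1.2800e-04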